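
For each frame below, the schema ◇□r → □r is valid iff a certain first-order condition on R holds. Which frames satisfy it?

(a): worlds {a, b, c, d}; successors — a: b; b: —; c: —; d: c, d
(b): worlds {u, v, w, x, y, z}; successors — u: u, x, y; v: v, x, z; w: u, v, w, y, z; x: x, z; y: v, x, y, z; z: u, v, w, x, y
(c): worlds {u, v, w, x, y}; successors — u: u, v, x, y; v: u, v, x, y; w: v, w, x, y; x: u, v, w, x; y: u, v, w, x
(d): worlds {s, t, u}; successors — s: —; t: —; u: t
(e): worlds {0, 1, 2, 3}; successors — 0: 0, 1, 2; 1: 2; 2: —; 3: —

none

The schema corresponds to a generalized confluence (Geach) condition: ∀x ∀y ∀z ((xRy ∧ xRz) → ∃w (yRw ∧ z = w)).
(a): fails — aRb, aRb but no w with bRw and b=w.
(b): fails — uRx, uRu but no t with xRt and u=t.
(c): fails — uRx, uRy but no t with xRt and y=t.
(d): fails — uRt, uRt but no w with tRw and t=w.
(e): fails — 0R1, 0R0 but no w with 1Rw and 0=w.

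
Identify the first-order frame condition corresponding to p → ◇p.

reflexivity: ∀x Rxx

This is a form of the T axiom.
Its frame correspondent is reflexivity — ∀x Rxx.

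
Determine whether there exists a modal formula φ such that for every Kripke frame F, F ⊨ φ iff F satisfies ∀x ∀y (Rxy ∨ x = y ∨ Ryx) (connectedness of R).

Modal frame validity is preserved under disjoint unions.
Take 4 disjoint single-world reflexive frames: each is trivially connected, but their disjoint union has 4 worlds with no edge between distinct components, so it is not connected.
So the class is not modally definable.

Not modally definable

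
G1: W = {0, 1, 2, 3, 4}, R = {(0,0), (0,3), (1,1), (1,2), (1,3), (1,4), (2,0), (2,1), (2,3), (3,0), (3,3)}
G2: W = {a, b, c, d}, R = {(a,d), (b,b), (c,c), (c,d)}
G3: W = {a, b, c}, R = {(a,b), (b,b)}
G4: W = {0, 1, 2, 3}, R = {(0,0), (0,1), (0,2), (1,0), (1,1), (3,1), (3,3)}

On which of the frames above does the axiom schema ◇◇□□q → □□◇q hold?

This is the axiom for a generalized confluence (Geach) condition; its first-order frame correspondent is ∀x ∀y ∀z ((xR²y ∧ xR²z) → ∃w (yR²w ∧ zRw)).
G1: fails — 1R²0, 1R²4 but no w with 0R²w and 4Rw.
G2: fails — cR²c, cR²d but no w with cR²w and dRw.
G3: holds.
G4: fails — 0R²0, 0R²2 but no w with 0R²w and 2Rw.
Valid on: G3.

G3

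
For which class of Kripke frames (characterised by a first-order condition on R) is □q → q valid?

reflexivity: ∀x Rxx

Suppose □q→q is valid. At any x set V(q)={w : Rxw}. Then □q holds at x, so q holds at x, i.e. Rxx.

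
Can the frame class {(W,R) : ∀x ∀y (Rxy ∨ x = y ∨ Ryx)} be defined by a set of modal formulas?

Not definable by any modal formula

Any modally definable frame class is closed under disjoint unions.
Take 2 disjoint single-world reflexive frames: each is trivially connected, but their disjoint union has 2 worlds with no edge between distinct components, so it is not connected.
So the class is not modally definable.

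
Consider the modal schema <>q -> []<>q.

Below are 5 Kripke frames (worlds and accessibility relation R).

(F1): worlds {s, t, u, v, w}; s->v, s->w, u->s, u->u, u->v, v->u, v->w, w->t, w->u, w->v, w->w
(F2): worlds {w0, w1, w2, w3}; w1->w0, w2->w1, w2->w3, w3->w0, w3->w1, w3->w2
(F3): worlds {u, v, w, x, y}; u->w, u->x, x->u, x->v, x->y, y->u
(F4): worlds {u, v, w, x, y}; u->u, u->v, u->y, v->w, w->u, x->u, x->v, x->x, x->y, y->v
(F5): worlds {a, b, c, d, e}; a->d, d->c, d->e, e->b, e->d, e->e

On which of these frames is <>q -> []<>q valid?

The schema corresponds to the Euclidean property: forall x forall y forall z (Rxy & Rxz -> Ryz).
(F1): fails — Rsv and Rsv but not Rvv.
(F2): fails — Rw1w0 and Rw1w0 but not Rw0w0.
(F3): fails — Ruw and Ruw but not Rww.
(F4): fails — Ruv and Ruv but not Rvv.
(F5): fails — Rad and Rad but not Rdd.
Valid on no frame.

none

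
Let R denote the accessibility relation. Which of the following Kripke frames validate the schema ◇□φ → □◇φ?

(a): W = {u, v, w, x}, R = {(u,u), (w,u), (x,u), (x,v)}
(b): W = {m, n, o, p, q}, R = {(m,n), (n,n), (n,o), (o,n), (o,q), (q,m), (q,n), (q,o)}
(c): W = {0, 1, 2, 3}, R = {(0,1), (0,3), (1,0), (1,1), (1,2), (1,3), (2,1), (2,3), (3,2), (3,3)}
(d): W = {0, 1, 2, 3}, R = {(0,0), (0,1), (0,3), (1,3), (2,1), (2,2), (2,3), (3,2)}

The schema corresponds to convergence: ∀x ∀y ∀z (Rxy ∧ Rxz → ∃w (Ryw ∧ Rzw)).
(a): fails — Rxu and Rxv but u and v have no common successor.
(b): ✓.
(c): ✓.
(d): fails — R00 and R03 but 0 and 3 have no common successor.

(b), (c)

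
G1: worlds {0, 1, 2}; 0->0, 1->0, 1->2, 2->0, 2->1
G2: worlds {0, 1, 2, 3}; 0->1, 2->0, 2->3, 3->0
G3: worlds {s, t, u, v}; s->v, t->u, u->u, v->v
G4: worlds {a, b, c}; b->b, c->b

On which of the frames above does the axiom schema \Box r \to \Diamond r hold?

G1, G3

The schema corresponds to seriality: \forall x \exists y Rxy.
G1: ✓.
G2: fails — world 1 has no successor.
G3: ✓.
G4: fails — world a has no successor.
Valid on: G1, G3.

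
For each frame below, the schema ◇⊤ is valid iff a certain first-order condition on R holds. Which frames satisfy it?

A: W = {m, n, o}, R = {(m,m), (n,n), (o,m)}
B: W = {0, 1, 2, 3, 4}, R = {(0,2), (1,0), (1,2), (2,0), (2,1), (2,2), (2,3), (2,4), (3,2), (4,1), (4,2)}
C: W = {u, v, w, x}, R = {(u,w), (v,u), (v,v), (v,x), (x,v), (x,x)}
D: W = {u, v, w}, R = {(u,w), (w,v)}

The schema corresponds to seriality: ∀x ∃y Rxy.
A: ✓.
B: ✓.
C: fails — world w has no successor.
D: fails — world v has no successor.

A, B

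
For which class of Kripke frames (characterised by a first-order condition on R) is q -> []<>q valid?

This schema is the B axiom.
Its frame correspondent is symmetry — forall x forall y (Rxy -> Ryx).

symmetry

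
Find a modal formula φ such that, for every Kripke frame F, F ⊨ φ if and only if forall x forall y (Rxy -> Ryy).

□(□s → s)

This is shift-reflexivity; the standard corresponding axiom is T□: □(□s → s).
Suppose □(□s→s) is valid. Take Rxy and set V(s)={w : Ryw}. Then at y, □s holds; since □(□s→s) at x, □s→s at y, so s at y, i.e. Ryy.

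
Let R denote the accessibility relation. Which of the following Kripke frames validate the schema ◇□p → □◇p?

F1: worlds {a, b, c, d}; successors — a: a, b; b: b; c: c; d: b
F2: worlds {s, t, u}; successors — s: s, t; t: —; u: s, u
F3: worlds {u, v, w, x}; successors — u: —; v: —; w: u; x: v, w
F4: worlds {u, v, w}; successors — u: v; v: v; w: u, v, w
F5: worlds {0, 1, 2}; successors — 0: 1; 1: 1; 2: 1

The schema corresponds to convergence: ∀x ∀y ∀z (Rxy ∧ Rxz → ∃w (Ryw ∧ Rzw)).
F1: condition met.
F2: fails — Rss and Rst but s and t have no common successor.
F3: fails — Rwu and Rwu but u and u have no common successor.
F4: condition met.
F5: condition met.

F1, F4, F5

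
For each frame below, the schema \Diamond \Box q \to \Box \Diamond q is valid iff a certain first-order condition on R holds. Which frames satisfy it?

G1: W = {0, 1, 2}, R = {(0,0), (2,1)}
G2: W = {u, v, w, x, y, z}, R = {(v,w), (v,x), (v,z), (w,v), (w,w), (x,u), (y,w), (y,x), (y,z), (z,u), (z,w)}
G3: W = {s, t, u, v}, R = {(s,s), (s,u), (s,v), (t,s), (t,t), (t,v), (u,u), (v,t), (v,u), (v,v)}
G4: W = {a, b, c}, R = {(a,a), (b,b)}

The schema corresponds to convergence: \forall x \forall y \forall z (Rxy \wedge Rxz \to \exists w (Ryw \wedge Rzw)).
G1: fails — R21 and R21 but 1 and 1 have no common successor.
G2: fails — Rvw and Rvx but w and x have no common successor.
G3: fails — Rvt and Rvu but t and u have no common successor.
G4: holds.
Valid on: G4.

G4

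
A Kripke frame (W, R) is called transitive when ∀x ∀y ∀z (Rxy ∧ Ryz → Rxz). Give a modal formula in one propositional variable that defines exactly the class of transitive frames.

□p → □□p

A defining formula is □p → □□p (the 4 axiom).
Suppose □p→□□p is valid. Take Rxy, Ryz and set V(p)={w : Rxw}. Then □p at x, so □□p at x, so □p at y, so p at z, i.e. Rxz.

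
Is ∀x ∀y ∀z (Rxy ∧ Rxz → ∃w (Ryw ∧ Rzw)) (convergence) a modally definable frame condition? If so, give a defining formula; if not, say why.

Yes, by ◇□q → □◇q

This is a Sahlqvist condition; the .2 axiom ◇□q → □◇q defines it.
Suppose ◇□q→□◇q is valid. Take Rxy, Rxz and set V(q)={w : Ryw}. Then □q at y so ◇□q at x, so □◇q at x, so ◇q at z, giving w with Rzw and Ryw.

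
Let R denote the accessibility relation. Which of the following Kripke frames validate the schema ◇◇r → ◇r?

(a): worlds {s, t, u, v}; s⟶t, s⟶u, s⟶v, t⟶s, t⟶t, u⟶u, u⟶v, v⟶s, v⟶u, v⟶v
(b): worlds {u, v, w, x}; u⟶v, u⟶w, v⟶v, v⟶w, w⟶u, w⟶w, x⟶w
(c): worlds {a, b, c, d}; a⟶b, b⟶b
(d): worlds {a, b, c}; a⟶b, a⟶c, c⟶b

The schema corresponds to transitivity: ∀x ∀y ∀z (Rxy ∧ Ryz → Rxz).
(a): fails — Ruv and Rvs but not Rus.
(b): fails — Rxw and Rwu but not Rxu.
(c): holds.
(d): holds.
Valid on: (c), (d).

(c), (d)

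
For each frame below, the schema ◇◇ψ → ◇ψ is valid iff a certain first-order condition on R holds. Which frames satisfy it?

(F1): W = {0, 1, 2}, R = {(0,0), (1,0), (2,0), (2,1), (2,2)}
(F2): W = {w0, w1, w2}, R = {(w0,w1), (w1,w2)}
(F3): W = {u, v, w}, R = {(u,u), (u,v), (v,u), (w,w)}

(F1)

This is the axiom for transitivity; its first-order frame correspondent is ∀x ∀y ∀z (Rxy ∧ Ryz → Rxz).
(F1): holds.
(F2): fails — Rw0w1 and Rw1w2 but not Rw0w2.
(F3): fails — Rvu and Ruv but not Rvv.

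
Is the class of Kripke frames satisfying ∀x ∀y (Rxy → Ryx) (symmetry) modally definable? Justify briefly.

This is a Sahlqvist condition; the B axiom q → □◇q defines it.

Definable; q → □◇q defines it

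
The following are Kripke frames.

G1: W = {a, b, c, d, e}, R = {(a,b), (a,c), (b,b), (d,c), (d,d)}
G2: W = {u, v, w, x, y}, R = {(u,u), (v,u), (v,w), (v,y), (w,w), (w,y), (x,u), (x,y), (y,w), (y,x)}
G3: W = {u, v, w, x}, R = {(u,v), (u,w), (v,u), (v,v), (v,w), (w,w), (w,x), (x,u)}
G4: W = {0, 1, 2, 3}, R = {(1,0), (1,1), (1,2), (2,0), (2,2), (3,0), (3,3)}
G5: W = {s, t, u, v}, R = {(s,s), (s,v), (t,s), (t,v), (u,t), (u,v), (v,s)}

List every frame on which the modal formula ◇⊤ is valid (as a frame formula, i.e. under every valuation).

This is the axiom for seriality; its first-order frame correspondent is ∀x ∃y Rxy.
G1: fails — world c has no successor.
G2: ✓.
G3: ✓.
G4: fails — world 0 has no successor.
G5: ✓.
Valid on: G2, G3, G5.

G2, G3, G5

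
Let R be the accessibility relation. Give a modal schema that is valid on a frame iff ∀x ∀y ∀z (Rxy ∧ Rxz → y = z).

◇s → □s

A defining formula is ◇s → □s (the CD axiom).
Suppose ◇s→□s is valid. Take Rxy, Rxz and set V(s)={y}. Then ◇s at x, so □s at x, so s at z, i.e. z=y.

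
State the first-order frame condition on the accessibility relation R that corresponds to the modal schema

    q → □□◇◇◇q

∀x ∀z (xR²z → ∃w (x = w ∧ zR³w))

This is a Sahlqvist (Geach-type) schema ◇^0□^0q → □^2◇^3q.
First-order correspondent: ∀x ∀z (xR²z → ∃w (x = w ∧ zR³w)).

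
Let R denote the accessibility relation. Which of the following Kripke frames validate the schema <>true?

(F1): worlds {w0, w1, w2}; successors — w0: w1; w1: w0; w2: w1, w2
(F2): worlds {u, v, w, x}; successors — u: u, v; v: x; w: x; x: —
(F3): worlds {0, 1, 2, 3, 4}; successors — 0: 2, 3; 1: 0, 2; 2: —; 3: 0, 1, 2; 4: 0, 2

The schema corresponds to seriality: forall x exists y Rxy.
(F1): ✓.
(F2): fails — world x has no successor.
(F3): fails — world 2 has no successor.
Valid on: (F1).

(F1)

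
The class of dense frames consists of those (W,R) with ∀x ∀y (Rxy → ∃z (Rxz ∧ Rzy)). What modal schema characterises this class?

□□ψ → □ψ

The condition is density. The C4 schema □□ψ → □ψ defines it.
Suppose □□ψ→□ψ is valid. Take Rxy and set V(ψ)={w : xR²w}. Then □□ψ at x, so □ψ at x, so ψ at y, i.e. ∃z(Rxz∧Rzy).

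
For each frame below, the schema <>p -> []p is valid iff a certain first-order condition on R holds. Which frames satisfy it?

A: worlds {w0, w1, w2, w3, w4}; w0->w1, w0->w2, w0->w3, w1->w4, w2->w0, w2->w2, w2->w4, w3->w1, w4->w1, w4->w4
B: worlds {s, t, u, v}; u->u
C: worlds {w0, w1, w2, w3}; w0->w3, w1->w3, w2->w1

B, C

The schema corresponds to partial functionality: forall x forall y forall z (Rxy & Rxz -> y = z).
A: fails — w0 sees both w1 and w2.
B: ✓.
C: ✓.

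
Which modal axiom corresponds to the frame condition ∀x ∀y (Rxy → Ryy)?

□(□r → r)

The condition is shift-reflexivity. The T□ schema □(□r → r) defines it.
Suppose □(□r→r) is valid. Take Rxy and set V(r)={w : Ryw}. Then at y, □r holds; since □(□r→r) at x, □r→r at y, so r at y, i.e. Ryy.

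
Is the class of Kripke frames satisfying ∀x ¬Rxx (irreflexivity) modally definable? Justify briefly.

Not definable by any modal formula

Modal frame validity is preserved under surjective bounded morphisms.
The 2-cycle (worlds s,t with s→t→s) is irreflexive, and the map sending every world to a single reflexive point • is a surjective bounded morphism (forth: every edge maps to (•,•); back: every world has a successor). So any modal formula valid on the 2-cycle is also valid on the reflexive point, which is not irreflexive.
So the class is not modally definable.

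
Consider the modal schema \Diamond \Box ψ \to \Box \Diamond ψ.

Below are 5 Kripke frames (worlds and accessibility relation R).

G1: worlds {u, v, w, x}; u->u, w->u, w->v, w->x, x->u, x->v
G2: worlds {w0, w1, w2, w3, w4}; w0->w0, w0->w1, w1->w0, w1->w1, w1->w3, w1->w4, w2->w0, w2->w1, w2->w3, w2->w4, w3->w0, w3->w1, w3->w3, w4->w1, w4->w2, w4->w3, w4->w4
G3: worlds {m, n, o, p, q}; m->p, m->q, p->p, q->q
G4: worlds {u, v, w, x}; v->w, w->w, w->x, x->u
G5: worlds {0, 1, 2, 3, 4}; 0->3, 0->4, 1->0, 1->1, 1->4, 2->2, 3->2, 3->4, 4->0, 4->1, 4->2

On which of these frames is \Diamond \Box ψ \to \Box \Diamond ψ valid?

This is the axiom for convergence; its first-order frame correspondent is \forall x \forall y \forall z (Rxy \wedge Rxz \to \exists w (Ryw \wedge Rzw)).
G1: fails — Rwu and Rwv but u and v have no common successor.
G2: holds.
G3: fails — Rmq and Rmp but q and p have no common successor.
G4: fails — Rww and Rwx but w and x have no common successor.
G5: fails — R10 and R14 but 0 and 4 have no common successor.

G2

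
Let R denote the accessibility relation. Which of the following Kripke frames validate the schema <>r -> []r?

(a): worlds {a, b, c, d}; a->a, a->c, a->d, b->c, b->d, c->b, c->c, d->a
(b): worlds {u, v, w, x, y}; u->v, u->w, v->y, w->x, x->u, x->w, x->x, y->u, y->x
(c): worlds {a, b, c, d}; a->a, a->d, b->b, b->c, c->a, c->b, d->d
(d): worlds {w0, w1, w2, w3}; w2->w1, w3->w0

This is the axiom for partial functionality; its first-order frame correspondent is forall x forall y forall z (Rxy & Rxz -> y = z).
(a): fails — a sees both a and c.
(b): fails — u sees both v and w.
(c): fails — a sees both a and d.
(d): satisfies the condition.

(d)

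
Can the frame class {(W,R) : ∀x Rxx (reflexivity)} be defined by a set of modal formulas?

Yes, by □r → r

This is a Sahlqvist condition; the T axiom □r → r defines it.
Suppose □r→r is valid. At any x set V(r)={w : Rxw}. Then □r holds at x, so r holds at x, i.e. Rxx.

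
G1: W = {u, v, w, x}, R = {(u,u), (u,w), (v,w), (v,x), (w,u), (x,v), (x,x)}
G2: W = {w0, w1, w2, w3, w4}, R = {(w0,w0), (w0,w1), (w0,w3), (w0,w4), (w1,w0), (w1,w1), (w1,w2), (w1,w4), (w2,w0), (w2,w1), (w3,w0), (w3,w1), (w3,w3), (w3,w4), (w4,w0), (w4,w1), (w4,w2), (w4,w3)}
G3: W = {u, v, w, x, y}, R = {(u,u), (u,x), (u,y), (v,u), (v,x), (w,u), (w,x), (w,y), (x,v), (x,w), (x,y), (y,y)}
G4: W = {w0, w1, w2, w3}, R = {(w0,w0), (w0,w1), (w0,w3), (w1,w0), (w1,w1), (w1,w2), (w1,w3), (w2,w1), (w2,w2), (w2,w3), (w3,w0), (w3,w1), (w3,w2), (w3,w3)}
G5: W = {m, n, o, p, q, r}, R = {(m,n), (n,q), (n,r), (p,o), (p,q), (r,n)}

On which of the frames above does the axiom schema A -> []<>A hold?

G4

Frame correspondent (Sahlqvist): forall x forall y (Rxy -> Ryx) — i.e. symmetry.
G1: fails — Rvw but not Rwv.
G2: fails — Rw3w1 but not Rw1w3.
G3: fails — Rwu but not Ruw.
G4: holds.
G5: fails — Rpo but not Rop.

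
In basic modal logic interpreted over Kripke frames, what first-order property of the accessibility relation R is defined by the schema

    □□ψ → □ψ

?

density

Suppose □□ψ→□ψ is valid. Take Rxy and set V(ψ)={w : xR²w}. Then □□ψ at x, so □ψ at x, so ψ at y, i.e. ∃z(Rxz∧Rzy).
Conversely, any frame satisfying ∀x ∀y (Rxy → ∃z (Rxz ∧ Rzy)) validates the schema.
So the correspondent is density.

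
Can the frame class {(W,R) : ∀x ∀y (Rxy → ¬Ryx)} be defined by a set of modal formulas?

Modal frame validity is preserved under surjective bounded morphisms.
The 5-cycle (worlds a,b,c,d,e with a→b→c→d→e→a) is asymmetric. Mapping every world to a single reflexive point • is a surjective bounded morphism, and the reflexive point is not asymmetric (R•• but asymmetry requires ¬R••).
So no modal formula (or set of formulas) defines exactly the asymmetric frames.

No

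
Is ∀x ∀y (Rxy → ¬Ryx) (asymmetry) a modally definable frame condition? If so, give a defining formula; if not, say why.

Modal frame validity is preserved under surjective bounded morphisms.
The 3-cycle (worlds 0,1,2 with 0→1→2→0) is asymmetric. Mapping every world to a single reflexive point • is a surjective bounded morphism, and the reflexive point is not asymmetric (R•• but asymmetry requires ¬R••).
Hence asymmetry is not modally definable.

No — not modally definable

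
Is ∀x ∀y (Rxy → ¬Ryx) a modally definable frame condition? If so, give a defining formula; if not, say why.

Modal frame validity is preserved under surjective bounded morphisms.
The 3-cycle (worlds a,b,c with a→b→c→a) is asymmetric. Mapping every world to a single reflexive point • is a surjective bounded morphism, and the reflexive point is not asymmetric (R•• but asymmetry requires ¬R••).
So the class is not modally definable.

No — not modally definable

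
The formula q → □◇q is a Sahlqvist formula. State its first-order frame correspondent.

symmetry

This schema is the B axiom.
It corresponds to symmetry: ∀x ∀y (Rxy → Ryx).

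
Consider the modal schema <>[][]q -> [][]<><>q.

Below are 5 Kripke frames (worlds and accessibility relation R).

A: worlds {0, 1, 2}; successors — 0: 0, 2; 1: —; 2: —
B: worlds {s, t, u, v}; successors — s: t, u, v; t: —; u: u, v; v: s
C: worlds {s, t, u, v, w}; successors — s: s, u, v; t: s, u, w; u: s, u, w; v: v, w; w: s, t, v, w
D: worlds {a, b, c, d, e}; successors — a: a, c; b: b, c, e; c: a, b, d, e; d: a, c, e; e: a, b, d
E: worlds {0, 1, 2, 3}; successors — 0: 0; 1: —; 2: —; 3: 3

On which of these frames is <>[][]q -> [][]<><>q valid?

C, D, E

This is the axiom for a generalized confluence (Geach) condition; its first-order frame correspondent is forall x forall y forall z ((xRy & x R^2 z) -> exists w (y R^2 w & z R^2 w)).
A: fails — 0R0, 0R²2 but no w with 0R²w and 2R²w.
B: fails — sRt, sR²s but no w with tR²w and sR²w.
C: satisfies the condition.
D: satisfies the condition.
E: satisfies the condition.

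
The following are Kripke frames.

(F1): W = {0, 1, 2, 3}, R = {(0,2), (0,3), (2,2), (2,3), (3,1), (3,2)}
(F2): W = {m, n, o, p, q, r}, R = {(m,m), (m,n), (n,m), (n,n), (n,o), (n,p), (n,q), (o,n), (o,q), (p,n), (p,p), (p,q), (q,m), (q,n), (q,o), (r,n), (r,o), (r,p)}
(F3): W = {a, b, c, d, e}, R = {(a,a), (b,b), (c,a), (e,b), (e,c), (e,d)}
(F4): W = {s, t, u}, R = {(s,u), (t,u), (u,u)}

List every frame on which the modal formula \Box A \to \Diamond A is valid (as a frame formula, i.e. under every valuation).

(F2), (F4)

Frame correspondent (Sahlqvist): \forall x \exists y Rxy — i.e. seriality.
(F1): fails — world 1 has no successor.
(F2): ✓.
(F3): fails — world d has no successor.
(F4): ✓.
Valid on: (F2), (F4).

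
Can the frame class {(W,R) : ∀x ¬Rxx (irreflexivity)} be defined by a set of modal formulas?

Modal frame validity is preserved under surjective bounded morphisms.
The 3-cycle (worlds s,t,u with s→t→u→s) is irreflexive, and the map sending every world to a single reflexive point • is a surjective bounded morphism (forth: every edge maps to (•,•); back: every world has a successor). So any modal formula valid on the 3-cycle is also valid on the reflexive point, which is not irreflexive.
Hence irreflexivity is not modally definable.

Not definable by any modal formula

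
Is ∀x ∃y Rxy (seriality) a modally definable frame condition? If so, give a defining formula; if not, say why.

The condition is seriality. A defining modal formula is □q → ◇q.

Definable; □q → ◇q defines it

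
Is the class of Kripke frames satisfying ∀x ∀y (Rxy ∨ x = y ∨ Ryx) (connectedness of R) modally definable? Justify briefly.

No — not modally definable

Modal frame validity is preserved under disjoint unions.
Take 2 disjoint single-world reflexive frames: each is trivially connected, but their disjoint union has 2 worlds with no edge between distinct components, so it is not connected.
So the class is not modally definable.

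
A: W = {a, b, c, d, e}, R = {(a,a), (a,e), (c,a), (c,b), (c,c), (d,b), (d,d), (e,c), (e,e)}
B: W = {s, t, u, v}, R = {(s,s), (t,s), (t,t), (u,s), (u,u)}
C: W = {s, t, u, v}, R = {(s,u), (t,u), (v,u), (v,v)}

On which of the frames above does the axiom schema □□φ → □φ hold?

This is the axiom for density; its first-order frame correspondent is ∀x ∀y (Rxy → ∃z (Rxz ∧ Rzy)).
A: ✓.
B: ✓.
C: fails — Rsu but no z with Rsz and Rzu.

A, B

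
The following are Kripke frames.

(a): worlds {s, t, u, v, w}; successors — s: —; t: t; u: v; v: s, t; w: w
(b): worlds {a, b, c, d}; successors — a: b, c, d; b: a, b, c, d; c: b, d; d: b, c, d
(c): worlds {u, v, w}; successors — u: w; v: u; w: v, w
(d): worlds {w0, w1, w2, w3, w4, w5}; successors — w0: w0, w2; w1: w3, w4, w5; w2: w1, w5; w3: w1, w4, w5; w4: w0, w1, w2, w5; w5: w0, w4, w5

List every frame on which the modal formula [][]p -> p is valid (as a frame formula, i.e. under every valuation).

(b)

This is the axiom for a generalized confluence (Geach) condition; its first-order frame correspondent is forall x exists w (x R^2 w & x = w).
(a): fails — at s but no w* with sR²w* and s=w*.
(b): holds.
(c): fails — at u but no t with uR²t and u=t.
(d): fails — at w2 but no w with w2R²w and w2=w.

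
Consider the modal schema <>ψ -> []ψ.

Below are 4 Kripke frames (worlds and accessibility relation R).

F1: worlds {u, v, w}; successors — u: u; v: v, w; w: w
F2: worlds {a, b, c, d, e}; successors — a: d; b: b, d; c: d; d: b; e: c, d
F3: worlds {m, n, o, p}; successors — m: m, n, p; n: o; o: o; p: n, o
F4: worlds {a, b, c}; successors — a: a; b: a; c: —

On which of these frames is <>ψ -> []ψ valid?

The schema corresponds to partial functionality: forall x forall y forall z (Rxy & Rxz -> y = z).
F1: fails — v sees both v and w.
F2: fails — b sees both b and d.
F3: fails — m sees both m and n.
F4: condition met.

F4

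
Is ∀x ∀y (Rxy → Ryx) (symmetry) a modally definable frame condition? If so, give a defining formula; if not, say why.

Yes, by q → □◇q

The condition is symmetry. A defining modal formula is q → □◇q.
Suppose q→□◇q is valid. Take Rxy and set V(q)={x}. Then q at x, so □◇q at x, so ◇q at y, so some z with Ryz has q; z=x, i.e. Ryx.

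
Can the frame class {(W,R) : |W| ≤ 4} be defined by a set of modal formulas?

Any modally definable frame class is closed under disjoint unions.
Any modal formula valid on each of 5 disjoint one-world frames is valid on their disjoint union (validity is preserved under disjoint unions). Each one-world frame has |W|=1≤4, but the union has |W|=5.
So the class is not modally definable.

No — not modally definable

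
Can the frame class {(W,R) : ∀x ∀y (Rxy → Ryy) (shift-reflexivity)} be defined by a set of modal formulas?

Yes: it is shift-reflexivity, defined by the T□ schema □(□p → p).
Suppose □(□p→p) is valid. Take Rxy and set V(p)={w : Ryw}. Then at y, □p holds; since □(□p→p) at x, □p→p at y, so p at y, i.e. Ryy.

Definable; □(□p → p) defines it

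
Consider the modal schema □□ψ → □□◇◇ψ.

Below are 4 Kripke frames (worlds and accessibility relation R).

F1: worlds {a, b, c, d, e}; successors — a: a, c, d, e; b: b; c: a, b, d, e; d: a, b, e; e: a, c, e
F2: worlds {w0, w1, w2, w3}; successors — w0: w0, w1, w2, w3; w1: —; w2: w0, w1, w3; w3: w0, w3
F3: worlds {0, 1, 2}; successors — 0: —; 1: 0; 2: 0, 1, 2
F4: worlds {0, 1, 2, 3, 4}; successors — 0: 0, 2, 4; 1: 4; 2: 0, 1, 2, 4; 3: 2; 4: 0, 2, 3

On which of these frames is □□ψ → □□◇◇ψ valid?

This is the axiom for a generalized confluence (Geach) condition; its first-order frame correspondent is ∀x ∀z (xR²z → ∃w (xR²w ∧ zR²w)).
F1: satisfies the condition.
F2: fails — w0R²w1 but no w with w0R²w and w1R²w.
F3: fails — 2R²0 but no w with 2R²w and 0R²w.
F4: satisfies the condition.
Valid on: F1, F4.

F1, F4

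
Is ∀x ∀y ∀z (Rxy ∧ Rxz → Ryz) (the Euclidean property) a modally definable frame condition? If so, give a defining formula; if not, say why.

Yes, by ◇r → □◇r

This is a Sahlqvist condition; the 5 axiom ◇r → □◇r defines it.
Suppose ◇r→□◇r is valid. Take Rxy, Rxz and set V(r)={y}. Then ◇r at x, so □◇r at x, so ◇r at z, so some w with Rzw has r; w=y, i.e. Rzy. By symmetry of the argument, Ryz.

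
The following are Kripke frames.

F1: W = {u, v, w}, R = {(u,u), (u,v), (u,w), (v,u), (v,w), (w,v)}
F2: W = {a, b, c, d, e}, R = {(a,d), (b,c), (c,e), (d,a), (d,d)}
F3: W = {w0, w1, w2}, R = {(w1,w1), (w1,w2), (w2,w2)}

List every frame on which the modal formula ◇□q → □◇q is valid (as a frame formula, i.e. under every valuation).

F3

This is the axiom for convergence; its first-order frame correspondent is ∀x ∀y ∀z (Rxy ∧ Rxz → ∃w (Ryw ∧ Rzw)).
F1: fails — Ruv and Ruw but v and w have no common successor.
F2: fails — Rce and Rce but e and e have no common successor.
F3: ✓.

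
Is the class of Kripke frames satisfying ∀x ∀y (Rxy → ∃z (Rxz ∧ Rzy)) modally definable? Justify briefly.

Yes: it is density, defined by the C4 schema □□q → □q.

Yes, by □□q → □q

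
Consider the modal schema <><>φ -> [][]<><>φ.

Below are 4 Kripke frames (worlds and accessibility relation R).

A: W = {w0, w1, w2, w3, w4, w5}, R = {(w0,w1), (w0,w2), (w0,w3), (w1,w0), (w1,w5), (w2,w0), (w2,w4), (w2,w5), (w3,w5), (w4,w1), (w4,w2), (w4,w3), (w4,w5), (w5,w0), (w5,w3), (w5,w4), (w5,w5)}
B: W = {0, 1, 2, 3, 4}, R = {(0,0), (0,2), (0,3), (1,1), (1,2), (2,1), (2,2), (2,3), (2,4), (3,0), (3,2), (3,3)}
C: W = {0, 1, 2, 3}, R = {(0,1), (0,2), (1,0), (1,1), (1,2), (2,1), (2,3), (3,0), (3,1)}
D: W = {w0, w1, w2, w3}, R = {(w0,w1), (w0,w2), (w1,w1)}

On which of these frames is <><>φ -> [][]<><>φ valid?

Frame correspondent (Sahlqvist): forall x forall y forall z ((x R^2 y & x R^2 z) -> exists w (y = w & z R^2 w)) — i.e. a generalized confluence (Geach) condition.
A: fails — w1R²w1, w1R²w0 but no w with w1=w and w0R²w.
B: fails — 0R²0, 0R²1 but no w with 0=w and 1R²w.
C: fails — 0R²3, 0R²2 but no w with 3=w and 2R²w.
D: condition met.
Valid on: D.

D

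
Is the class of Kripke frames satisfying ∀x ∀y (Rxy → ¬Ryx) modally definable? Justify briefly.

No — not modally definable

If a class were modally definable it would be closed under surjective bounded morphisms (Goldblatt–Thomason).
The 3-cycle (worlds s,t,u with s→t→u→s) is asymmetric. Mapping every world to a single reflexive point • is a surjective bounded morphism, and the reflexive point is not asymmetric (R•• but asymmetry requires ¬R••).
Hence asymmetry is not modally definable.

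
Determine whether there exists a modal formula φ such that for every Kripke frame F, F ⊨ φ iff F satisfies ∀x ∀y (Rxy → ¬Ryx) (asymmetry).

No

Modal frame validity is preserved under surjective bounded morphisms.
The 4-cycle (worlds 0,1,2,3 with 0→1→2→3→0) is asymmetric. Mapping every world to a single reflexive point • is a surjective bounded morphism, and the reflexive point is not asymmetric (R•• but asymmetry requires ¬R••).
Hence asymmetry is not modally definable.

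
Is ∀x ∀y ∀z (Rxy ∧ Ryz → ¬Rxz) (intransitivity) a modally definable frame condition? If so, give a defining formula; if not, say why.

Any modally definable frame class is closed under surjective bounded morphisms.
The 7-cycle (worlds 0,1,2,3,4,5,6 with 0→1→2→3→4→5→6→0) is intransitive. Mapping every world to a single reflexive point • is a surjective bounded morphism; the reflexive point is not intransitive (R••∧R•• but R••).
So the class is not modally definable.

Not modally definable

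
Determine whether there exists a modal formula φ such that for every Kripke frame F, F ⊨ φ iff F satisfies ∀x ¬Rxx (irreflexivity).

If a class were modally definable it would be closed under surjective bounded morphisms (Goldblatt–Thomason).
The 2-cycle (worlds a,b with a→b→a) is irreflexive, and the map sending every world to a single reflexive point • is a surjective bounded morphism (forth: every edge maps to (•,•); back: every world has a successor). So any modal formula valid on the 2-cycle is also valid on the reflexive point, which is not irreflexive.
Hence irreflexivity is not modally definable.

No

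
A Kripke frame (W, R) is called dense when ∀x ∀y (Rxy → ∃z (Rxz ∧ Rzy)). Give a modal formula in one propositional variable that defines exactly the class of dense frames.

□□s → □s

The condition is density. The C4 schema □□s → □s defines it.
Suppose □□s→□s is valid. Take Rxy and set V(s)={w : xR²w}. Then □□s at x, so □s at x, so s at y, i.e. ∃z(Rxz∧Rzy).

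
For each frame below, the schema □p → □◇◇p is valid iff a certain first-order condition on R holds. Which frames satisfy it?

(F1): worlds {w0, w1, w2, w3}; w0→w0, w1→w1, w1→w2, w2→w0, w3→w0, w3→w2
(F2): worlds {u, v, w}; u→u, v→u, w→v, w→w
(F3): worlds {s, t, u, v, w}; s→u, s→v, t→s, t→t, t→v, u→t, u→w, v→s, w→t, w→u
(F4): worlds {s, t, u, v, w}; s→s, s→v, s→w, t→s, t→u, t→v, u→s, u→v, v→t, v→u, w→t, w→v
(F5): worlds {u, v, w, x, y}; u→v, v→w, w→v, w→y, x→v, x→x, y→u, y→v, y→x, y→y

The schema corresponds to a generalized confluence (Geach) condition: ∀x ∀z (xRz → ∃w (xRw ∧ zR²w)).
(F1): fails — w1Rw2 but no w with w1Rw and w2R²w.
(F2): fails — wRv but no t with wRt and vR²t.
(F3): holds.
(F4): holds.
(F5): fails — yRu but no t with yRt and uR²t.
Valid on: (F3), (F4).

(F3), (F4)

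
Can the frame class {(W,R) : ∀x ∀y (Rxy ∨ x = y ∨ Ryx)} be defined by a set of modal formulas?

Any modally definable frame class is closed under disjoint unions.
Take 2 disjoint single-world reflexive frames: each is trivially connected, but their disjoint union has 2 worlds with no edge between distinct components, so it is not connected.
So the class is not modally definable.

Not modally definable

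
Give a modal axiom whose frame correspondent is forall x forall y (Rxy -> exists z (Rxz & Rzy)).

The condition is density. The C4 schema □□ψ → □ψ defines it.
Suppose □□ψ→□ψ is valid. Take Rxy and set V(ψ)={w : xR²w}. Then □□ψ at x, so □ψ at x, so ψ at y, i.e. ∃z(Rxz∧Rzy).

□□ψ → □ψ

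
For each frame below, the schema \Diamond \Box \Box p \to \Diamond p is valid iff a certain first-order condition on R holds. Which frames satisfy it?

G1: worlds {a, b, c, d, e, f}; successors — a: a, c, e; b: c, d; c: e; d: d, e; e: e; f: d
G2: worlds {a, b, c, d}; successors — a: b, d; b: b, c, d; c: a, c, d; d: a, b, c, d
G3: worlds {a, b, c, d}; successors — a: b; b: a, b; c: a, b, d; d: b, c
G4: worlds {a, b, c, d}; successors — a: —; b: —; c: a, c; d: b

This is the axiom for a generalized confluence (Geach) condition; its first-order frame correspondent is \forall x \forall y (xRy \to \exists w (y R^2 w \wedge xRw)).
G1: fails — bRc but no w with cR²w and bRw.
G2: ✓.
G3: ✓.
G4: fails — cRa but no w with aR²w and cRw.

G2, G3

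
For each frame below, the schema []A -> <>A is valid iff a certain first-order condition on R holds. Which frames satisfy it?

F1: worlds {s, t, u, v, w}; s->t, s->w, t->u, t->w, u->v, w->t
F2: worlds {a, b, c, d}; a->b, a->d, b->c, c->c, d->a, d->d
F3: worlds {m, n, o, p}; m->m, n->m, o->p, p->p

This is the axiom for seriality; its first-order frame correspondent is forall x exists y Rxy.
F1: fails — world v has no successor.
F2: holds.
F3: holds.

F2, F3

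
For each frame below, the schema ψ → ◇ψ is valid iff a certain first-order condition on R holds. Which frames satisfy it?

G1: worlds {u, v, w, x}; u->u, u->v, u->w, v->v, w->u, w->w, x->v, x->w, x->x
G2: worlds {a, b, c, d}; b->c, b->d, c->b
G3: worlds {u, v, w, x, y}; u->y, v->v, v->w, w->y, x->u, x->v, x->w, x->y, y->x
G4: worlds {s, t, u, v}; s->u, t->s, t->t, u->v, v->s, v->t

G1

Frame correspondent (Sahlqvist): ∀x Rxx — i.e. reflexivity.
G1: satisfies the condition.
G2: fails — world a does not see itself.
G3: fails — world u does not see itself.
G4: fails — world s does not see itself.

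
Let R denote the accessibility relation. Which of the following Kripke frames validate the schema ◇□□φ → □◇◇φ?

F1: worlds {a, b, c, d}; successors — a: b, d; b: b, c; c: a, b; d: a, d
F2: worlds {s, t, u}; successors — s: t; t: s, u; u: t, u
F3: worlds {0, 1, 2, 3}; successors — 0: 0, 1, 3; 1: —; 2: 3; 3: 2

Frame correspondent (Sahlqvist): ∀x ∀y ∀z ((xRy ∧ xRz) → ∃w (yR²w ∧ zR²w)) — i.e. a generalized confluence (Geach) condition.
F1: condition met.
F2: condition met.
F3: fails — 0R0, 0R1 but no w with 0R²w and 1R²w.

F1, F2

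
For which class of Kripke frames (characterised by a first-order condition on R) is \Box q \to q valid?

Suppose □q→q is valid. At any x set V(q)={w : Rxw}. Then □q holds at x, so q holds at x, i.e. Rxx.
The converse is a direct semantic check.
So the correspondent is reflexivity.

reflexivity: \forall x Rxx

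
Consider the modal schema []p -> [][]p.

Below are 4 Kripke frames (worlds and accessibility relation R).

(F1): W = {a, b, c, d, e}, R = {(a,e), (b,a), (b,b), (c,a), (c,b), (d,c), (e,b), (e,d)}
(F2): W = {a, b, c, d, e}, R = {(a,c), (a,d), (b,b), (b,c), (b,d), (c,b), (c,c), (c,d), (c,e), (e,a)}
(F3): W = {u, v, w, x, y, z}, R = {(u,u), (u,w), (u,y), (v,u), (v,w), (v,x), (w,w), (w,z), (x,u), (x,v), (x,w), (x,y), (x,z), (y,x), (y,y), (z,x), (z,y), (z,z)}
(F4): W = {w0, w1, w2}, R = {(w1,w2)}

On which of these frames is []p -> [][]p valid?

This is the axiom for transitivity; its first-order frame correspondent is forall x forall y forall z (Rxy & Ryz -> Rxz).
(F1): fails — Reb and Rba but not Rea.
(F2): fails — Rbc and Rce but not Rbe.
(F3): fails — Ryx and Rxw but not Ryw.
(F4): holds.

(F4)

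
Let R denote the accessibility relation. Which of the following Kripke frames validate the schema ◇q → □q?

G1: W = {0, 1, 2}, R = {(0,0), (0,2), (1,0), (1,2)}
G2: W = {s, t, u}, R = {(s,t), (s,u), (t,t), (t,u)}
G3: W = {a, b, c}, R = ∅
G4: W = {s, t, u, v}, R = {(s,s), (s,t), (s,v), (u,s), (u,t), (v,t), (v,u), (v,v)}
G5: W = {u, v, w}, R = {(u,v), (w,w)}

The schema corresponds to partial functionality: ∀x ∀y ∀z (Rxy ∧ Rxz → y = z).
G1: fails — 0 sees both 0 and 2.
G2: fails — s sees both t and u.
G3: ✓.
G4: fails — s sees both s and t.
G5: ✓.

G3, G5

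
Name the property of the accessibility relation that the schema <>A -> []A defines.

This is the CD axiom.
Its frame correspondent is partial functionality — forall x forall y forall z (Rxy & Rxz -> y = z).

Partial functionality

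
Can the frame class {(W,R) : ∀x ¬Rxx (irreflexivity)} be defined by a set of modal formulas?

No — not modally definable

Modal frame validity is preserved under surjective bounded morphisms.
The 4-cycle (worlds 0,1,2,3 with 0→1→2→3→0) is irreflexive, and the map sending every world to a single reflexive point • is a surjective bounded morphism (forth: every edge maps to (•,•); back: every world has a successor). So any modal formula valid on the 4-cycle is also valid on the reflexive point, which is not irreflexive.
Hence irreflexivity is not modally definable.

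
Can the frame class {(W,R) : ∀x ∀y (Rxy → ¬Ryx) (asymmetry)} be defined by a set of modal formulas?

If a class were modally definable it would be closed under surjective bounded morphisms (Goldblatt–Thomason).
The 5-cycle (worlds 0,1,2,3,4 with 0→1→2→3→4→0) is asymmetric. Mapping every world to a single reflexive point • is a surjective bounded morphism, and the reflexive point is not asymmetric (R•• but asymmetry requires ¬R••).
Hence asymmetry is not modally definable.

Not definable by any modal formula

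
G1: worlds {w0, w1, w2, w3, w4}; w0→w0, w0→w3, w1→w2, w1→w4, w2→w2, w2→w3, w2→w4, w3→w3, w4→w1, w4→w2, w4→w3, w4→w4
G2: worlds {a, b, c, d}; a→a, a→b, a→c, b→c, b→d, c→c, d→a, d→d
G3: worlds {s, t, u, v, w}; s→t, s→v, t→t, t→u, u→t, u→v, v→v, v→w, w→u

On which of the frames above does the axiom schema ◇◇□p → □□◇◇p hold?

none

The schema corresponds to a generalized confluence (Geach) condition: ∀x ∀y ∀z ((xR²y ∧ xR²z) → ∃w (yRw ∧ zR²w)).
G1: fails — w1R²w1, w1R²w3 but no w with w1Rw and w3R²w.
G2: fails — aR²d, aR²c but no w with dRw and cR²w.
G3: fails — sR²w, sR²w but no w* with wRw* and wR²w*.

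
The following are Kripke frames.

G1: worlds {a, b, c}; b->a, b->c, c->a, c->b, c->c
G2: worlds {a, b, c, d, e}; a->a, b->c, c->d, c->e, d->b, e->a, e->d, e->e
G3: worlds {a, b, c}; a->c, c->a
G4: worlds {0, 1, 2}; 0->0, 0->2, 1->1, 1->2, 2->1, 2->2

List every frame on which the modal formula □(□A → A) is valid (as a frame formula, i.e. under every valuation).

G4

This is the axiom for shift-reflexivity; its first-order frame correspondent is ∀x ∀y (Rxy → Ryy).
G1: fails — Rba but not Raa.
G2: fails — Rbc but not Rcc.
G3: fails — Rac but not Rcc.
G4: ✓.
Valid on: G4.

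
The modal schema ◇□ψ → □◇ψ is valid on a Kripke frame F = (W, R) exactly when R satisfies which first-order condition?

Suppose ◇□ψ→□◇ψ is valid. Take Rxy, Rxz and set V(ψ)={w : Ryw}. Then □ψ at y so ◇□ψ at x, so □◇ψ at x, so ◇ψ at z, giving w with Rzw and Ryw.
Conversely, any frame satisfying ∀x ∀y ∀z (Rxy ∧ Rxz → ∃w (Ryw ∧ Rzw)) validates the schema.
So the correspondent is convergence.

convergence: ∀x ∀y ∀z (Rxy ∧ Rxz → ∃w (Ryw ∧ Rzw))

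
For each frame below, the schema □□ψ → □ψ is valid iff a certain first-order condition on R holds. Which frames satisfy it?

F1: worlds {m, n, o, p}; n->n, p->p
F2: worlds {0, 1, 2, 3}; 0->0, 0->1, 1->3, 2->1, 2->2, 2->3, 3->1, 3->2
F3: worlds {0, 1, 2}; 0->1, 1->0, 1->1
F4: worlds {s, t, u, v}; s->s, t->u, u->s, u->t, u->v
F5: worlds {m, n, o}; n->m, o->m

Frame correspondent (Sahlqvist): ∀x ∀y (Rxy → ∃z (Rxz ∧ Rzy)) — i.e. density.
F1: condition met.
F2: fails — R13 but no z with R1z and Rz3.
F3: condition met.
F4: fails — Ruv but no z with Ruz and Rzv.
F5: fails — Rnm but no z with Rnz and Rzm.
Valid on: F1, F3.

F1, F3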